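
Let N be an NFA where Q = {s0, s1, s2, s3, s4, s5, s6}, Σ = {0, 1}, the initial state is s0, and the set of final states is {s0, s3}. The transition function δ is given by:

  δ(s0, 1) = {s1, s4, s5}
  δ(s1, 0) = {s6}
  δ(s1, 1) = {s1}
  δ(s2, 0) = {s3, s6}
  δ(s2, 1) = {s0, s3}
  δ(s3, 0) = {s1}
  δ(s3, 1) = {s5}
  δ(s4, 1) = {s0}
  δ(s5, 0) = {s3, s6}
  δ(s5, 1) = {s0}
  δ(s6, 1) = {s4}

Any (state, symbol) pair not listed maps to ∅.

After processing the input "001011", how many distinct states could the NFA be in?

0

Start in {s0}.
Read '0': s0→∅; now ∅.
The set is empty and remains empty for the remaining 5 symbols.
That set has 0 states.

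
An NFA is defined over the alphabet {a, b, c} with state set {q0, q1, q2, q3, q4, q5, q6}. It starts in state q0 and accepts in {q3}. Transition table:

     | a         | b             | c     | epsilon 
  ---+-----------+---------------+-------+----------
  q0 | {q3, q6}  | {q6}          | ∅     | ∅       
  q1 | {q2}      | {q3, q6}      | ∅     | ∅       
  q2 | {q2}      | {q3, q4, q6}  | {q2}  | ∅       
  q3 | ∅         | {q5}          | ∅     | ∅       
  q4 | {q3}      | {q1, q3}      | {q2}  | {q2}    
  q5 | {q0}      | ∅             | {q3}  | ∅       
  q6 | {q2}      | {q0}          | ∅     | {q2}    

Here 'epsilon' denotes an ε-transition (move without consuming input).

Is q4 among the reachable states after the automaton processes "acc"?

No

Start in {q0}.
Read 'a': q0→{q3, q6}; union {q3, q6}; ε-closure = {q2, q3, q6}.
Read 'c': q2→{q2}, q3→∅, q6→∅; now {q2}.
Read 'c': q2→{q2}; now {q2}.
State q4 is not in {q2}.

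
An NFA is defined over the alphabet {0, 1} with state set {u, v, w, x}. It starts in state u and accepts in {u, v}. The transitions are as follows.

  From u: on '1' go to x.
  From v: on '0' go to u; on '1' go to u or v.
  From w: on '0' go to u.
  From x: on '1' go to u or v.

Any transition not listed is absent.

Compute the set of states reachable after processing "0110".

∅

Start in {u}.
Read '0': u→∅; now ∅.
The set is empty and remains empty for the remaining 3 symbols.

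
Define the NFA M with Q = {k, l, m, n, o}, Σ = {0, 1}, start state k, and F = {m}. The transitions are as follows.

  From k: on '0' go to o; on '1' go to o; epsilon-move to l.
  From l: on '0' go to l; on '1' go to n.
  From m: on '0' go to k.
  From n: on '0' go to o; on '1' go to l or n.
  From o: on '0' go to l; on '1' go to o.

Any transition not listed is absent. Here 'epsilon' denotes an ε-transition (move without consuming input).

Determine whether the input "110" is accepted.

No

Start: ε-closure({k}) = {k, l}.
Read '1': k→{o}, l→{n}; now {n, o}.
Read '1': n→{l, n}, o→{o}; now {l, n, o}.
Read '0': l→{l}, n→{o}, o→{l}; now {l, o}.
The final set {l, o} contains no accepting state.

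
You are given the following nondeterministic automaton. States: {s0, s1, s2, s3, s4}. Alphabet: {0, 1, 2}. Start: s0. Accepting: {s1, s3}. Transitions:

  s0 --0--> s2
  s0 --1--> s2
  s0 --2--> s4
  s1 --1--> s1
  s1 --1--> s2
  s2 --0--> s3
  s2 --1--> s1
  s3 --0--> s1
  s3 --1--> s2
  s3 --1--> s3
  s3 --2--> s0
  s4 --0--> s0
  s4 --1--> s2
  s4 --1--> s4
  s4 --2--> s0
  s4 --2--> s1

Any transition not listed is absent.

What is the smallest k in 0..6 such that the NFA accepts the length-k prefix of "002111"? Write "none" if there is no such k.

Start in {s0}.
Read '0': {s0} → {s2}.
Read '0': {s2} → {s3}.
None of the earlier sets intersect F, but {s3} does.

2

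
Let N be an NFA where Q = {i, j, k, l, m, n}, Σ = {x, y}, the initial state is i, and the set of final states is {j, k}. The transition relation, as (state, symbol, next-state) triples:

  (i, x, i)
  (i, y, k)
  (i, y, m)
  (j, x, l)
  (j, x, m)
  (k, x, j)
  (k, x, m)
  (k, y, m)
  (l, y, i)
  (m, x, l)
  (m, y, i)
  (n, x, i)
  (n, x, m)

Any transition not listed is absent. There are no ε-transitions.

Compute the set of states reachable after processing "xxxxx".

Start in {i}.
Read 'x': {i} → {i}.
Read 'x': {i} → {i}.
Read 'x': {i} → {i}.
Read 'x': {i} → {i}.
Read 'x': {i} → {i}.

{i}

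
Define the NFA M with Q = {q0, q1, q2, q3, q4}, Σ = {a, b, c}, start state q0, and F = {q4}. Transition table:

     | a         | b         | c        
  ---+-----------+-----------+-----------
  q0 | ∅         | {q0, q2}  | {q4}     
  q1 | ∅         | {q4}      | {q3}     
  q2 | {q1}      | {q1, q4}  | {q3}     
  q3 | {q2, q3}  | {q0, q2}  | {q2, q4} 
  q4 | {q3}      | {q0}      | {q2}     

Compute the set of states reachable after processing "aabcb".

∅

Start in {q0}.
Read 'a': q0→∅; now ∅.
The set is empty and remains empty for the remaining 4 symbols.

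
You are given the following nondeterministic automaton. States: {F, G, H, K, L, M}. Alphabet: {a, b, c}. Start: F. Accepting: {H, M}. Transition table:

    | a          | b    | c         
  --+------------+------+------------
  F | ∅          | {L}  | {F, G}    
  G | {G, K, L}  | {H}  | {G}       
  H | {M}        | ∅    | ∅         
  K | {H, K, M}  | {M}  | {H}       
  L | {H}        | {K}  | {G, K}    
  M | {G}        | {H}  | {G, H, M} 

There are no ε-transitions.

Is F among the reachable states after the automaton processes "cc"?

Yes

Start in {F}.
Read 'c': {F} → {F, G}.
Read 'c': {F, G} → {F, G}.
State F is in {F, G}.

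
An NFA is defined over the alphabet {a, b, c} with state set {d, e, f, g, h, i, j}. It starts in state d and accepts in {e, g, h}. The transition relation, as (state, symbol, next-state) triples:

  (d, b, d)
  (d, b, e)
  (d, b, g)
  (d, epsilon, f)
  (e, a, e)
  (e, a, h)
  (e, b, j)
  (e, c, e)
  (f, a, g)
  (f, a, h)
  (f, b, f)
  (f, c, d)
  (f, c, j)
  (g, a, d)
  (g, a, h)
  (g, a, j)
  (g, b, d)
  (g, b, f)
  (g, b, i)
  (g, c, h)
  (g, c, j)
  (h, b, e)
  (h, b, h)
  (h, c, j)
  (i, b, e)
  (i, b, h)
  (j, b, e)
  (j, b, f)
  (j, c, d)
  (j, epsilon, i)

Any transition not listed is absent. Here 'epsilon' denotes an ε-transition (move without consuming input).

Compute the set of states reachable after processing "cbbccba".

{d, e, f, g, h, i, j}

Start: ε-closure({d}) = {d, f}.
Read 'c': {d, f} → {d, f, i, j}.
Read 'b': {d, f, i, j} → {d, e, f, g, h}.
Read 'b': {d, e, f, g, h} → {d, e, f, g, h, i, j}.
Read 'c': {d, e, f, g, h, i, j} → {d, e, f, h, i, j}.
Read 'c': {d, e, f, h, i, j} → {d, e, f, i, j}.
Read 'b': {d, e, f, i, j} → {d, e, f, g, h, i, j}.
Read 'a': {d, e, f, g, h, i, j} → {d, e, f, g, h, i, j}.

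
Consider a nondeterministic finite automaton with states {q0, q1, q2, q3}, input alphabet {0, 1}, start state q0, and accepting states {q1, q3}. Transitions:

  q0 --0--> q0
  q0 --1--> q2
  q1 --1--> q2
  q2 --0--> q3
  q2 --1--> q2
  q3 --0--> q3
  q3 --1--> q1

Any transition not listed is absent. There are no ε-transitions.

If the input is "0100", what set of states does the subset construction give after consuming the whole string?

{q3}

Start in {q0}.
Read '0': {q0} → {q0}.
Read '1': {q0} → {q2}.
Read '0': {q2} → {q3}.
Read '0': {q3} → {q3}.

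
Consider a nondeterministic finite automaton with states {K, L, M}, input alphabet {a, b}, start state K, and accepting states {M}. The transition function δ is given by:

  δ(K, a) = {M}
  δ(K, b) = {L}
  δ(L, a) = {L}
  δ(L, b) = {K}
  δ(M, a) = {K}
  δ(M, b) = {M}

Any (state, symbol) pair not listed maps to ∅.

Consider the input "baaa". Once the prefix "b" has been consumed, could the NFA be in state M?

No

Start in {K}.
Read 'b': {K} → {L}.
State M is not in {L}.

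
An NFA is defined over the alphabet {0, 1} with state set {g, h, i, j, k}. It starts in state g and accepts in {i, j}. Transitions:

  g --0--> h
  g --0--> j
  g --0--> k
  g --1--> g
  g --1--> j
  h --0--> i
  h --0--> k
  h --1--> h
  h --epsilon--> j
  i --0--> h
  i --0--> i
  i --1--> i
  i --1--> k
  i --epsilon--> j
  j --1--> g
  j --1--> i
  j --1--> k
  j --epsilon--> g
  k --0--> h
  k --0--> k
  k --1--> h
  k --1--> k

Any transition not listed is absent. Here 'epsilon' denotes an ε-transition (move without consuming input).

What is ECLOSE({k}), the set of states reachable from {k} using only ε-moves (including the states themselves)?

{k}

Begin with {k}.
No ε-moves leave this set, so the closure equals the set itself.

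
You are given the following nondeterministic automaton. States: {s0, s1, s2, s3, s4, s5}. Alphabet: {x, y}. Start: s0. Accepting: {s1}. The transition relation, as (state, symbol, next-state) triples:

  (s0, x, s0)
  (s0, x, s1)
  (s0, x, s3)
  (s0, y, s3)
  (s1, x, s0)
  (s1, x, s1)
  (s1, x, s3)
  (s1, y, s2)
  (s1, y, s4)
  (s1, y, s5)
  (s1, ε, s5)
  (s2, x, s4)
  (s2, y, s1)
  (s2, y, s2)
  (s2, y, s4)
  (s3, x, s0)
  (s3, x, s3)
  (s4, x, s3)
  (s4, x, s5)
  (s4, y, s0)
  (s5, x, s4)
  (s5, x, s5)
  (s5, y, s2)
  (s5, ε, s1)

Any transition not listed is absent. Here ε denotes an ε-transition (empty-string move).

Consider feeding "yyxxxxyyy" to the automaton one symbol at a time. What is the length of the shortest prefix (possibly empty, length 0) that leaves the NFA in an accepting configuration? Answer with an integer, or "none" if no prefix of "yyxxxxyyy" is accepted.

none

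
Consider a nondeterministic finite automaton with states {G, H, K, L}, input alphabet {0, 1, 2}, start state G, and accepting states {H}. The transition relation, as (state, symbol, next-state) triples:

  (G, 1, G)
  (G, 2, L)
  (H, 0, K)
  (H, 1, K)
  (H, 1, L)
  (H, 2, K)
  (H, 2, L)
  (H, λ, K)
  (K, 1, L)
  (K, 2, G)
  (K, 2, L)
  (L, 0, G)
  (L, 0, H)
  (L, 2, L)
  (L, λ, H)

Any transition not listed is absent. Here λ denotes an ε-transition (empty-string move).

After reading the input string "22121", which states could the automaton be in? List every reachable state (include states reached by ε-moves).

Start in {G}.
Read '2': {G} → {H, K, L}.
Read '2': {H, K, L} → {G, H, K, L}.
Read '1': {G, H, K, L} → {G, H, K, L}.
Read '2': {G, H, K, L} → {G, H, K, L}.
Read '1': {G, H, K, L} → {G, H, K, L}.

{G, H, K, L}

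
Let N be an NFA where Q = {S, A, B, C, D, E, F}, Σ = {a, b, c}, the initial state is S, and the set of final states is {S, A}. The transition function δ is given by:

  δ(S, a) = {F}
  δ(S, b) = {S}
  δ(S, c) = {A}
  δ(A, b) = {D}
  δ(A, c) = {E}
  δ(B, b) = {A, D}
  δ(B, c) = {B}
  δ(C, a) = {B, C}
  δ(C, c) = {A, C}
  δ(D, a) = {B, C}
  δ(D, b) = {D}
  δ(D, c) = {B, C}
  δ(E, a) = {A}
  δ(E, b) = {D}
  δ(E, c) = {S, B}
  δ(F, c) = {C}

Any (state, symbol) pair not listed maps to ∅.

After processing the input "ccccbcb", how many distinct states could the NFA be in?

2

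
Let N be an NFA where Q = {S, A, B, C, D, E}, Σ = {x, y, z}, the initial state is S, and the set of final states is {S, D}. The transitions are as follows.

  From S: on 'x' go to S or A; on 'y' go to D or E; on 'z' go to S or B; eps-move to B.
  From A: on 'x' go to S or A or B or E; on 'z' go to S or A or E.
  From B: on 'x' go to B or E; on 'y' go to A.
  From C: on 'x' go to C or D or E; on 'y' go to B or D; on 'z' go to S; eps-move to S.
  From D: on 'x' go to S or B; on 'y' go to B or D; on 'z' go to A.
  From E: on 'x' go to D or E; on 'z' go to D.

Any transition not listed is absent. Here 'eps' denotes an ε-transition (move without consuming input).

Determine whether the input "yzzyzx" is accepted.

Yes

Start: ε-closure({S}) = {S, B}.
Read 'y': S→{D, E}, B→{A}; now {A, D, E}.
Read 'z': A→{S, A, E}, D→{A}, E→{D}; union {S, A, D, E}; ε-closure = {S, A, B, D, E}.
Read 'z': S→{S, B}, A→{S, A, E}, B→∅, D→{A}, E→{D}; now {S, A, B, D, E}.
Read 'y': S→{D, E}, A→∅, B→{A}, D→{B, D}, E→∅; now {A, B, D, E}.
Read 'z': A→{S, A, E}, B→∅, D→{A}, E→{D}; union {S, A, D, E}; ε-closure = {S, A, B, D, E}.
Read 'x': S→{S, A}, A→{S, A, B, E}, B→{B, E}, D→{S, B}, E→{D, E}; now {S, A, B, D, E}.
The final set {S, A, B, D, E} contains the accepting states S, D.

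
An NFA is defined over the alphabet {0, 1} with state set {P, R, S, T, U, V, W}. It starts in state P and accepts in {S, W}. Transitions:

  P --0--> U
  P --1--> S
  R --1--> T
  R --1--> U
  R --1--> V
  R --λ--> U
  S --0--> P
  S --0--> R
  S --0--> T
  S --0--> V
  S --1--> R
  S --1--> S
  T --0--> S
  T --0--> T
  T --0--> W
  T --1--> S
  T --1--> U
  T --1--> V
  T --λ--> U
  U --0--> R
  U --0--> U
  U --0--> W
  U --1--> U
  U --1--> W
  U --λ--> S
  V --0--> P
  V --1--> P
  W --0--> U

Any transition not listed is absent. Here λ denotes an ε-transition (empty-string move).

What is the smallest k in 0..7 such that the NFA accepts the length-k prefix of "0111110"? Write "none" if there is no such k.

1

Start in {P}.
Read '0': P→{U}; union {U}; ε-closure = {S, U}.
None of the earlier sets intersect F, but {S, U} does.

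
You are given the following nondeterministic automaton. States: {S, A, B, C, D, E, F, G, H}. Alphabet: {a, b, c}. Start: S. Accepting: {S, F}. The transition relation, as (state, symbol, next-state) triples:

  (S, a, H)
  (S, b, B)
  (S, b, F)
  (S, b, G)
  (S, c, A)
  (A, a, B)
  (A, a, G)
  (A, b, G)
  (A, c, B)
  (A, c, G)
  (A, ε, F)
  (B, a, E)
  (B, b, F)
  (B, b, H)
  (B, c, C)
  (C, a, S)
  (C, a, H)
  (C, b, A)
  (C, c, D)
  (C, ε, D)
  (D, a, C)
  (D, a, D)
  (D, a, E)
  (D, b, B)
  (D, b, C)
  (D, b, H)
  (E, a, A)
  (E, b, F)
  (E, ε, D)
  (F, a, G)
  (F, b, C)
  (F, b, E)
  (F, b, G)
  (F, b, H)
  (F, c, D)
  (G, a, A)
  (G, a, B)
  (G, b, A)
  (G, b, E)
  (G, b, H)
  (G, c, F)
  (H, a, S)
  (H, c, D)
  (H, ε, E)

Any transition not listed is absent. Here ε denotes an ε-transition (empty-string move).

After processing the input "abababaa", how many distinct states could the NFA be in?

9

Start in {S}.
Read 'a': S→{H}; union {H}; ε-closure = {D, E, H}.
Read 'b': D→{B, C, H}, E→{F}, H→∅; union {B, C, F, H}; ε-closure = {B, C, D, E, F, H}.
Read 'a': B→{E}, C→{S, H}, D→{C, D, E}, E→{A}, F→{G}, H→{S}; union {S, A, C, D, E, G, H}; ε-closure = {S, A, C, D, E, F, G, H}.
Read 'b': S→{B, F, G}, A→{G}, C→{A}, D→{B, C, H}, E→{F}, F→{C, E, G, H}, G→{A, E, H}, H→∅; union {A, B, C, E, F, G, H}; ε-closure = {A, B, C, D, E, F, G, H}.
Read 'a': A→{B, G}, B→{E}, C→{S, H}, D→{C, D, E}, E→{A}, F→{G}, G→{A, B}, H→{S}; union {S, A, B, C, D, E, G, H}; ε-closure = {S, A, B, C, D, E, F, G, H}.
Read 'b': S→{B, F, G}, A→{G}, B→{F, H}, C→{A}, D→{B, C, H}, E→{F}, F→{C, E, G, H}, G→{A, E, H}, H→∅; union {A, B, C, E, F, G, H}; ε-closure = {A, B, C, D, E, F, G, H}.
Read 'a': A→{B, G}, B→{E}, C→{S, H}, D→{C, D, E}, E→{A}, F→{G}, G→{A, B}, H→{S}; union {S, A, B, C, D, E, G, H}; ε-closure = {S, A, B, C, D, E, F, G, H}.
Read 'a': S→{H}, A→{B, G}, B→{E}, C→{S, H}, D→{C, D, E}, E→{A}, F→{G}, G→{A, B}, H→{S}; union {S, A, B, C, D, E, G, H}; ε-closure = {S, A, B, C, D, E, F, G, H}.
That set has 9 states.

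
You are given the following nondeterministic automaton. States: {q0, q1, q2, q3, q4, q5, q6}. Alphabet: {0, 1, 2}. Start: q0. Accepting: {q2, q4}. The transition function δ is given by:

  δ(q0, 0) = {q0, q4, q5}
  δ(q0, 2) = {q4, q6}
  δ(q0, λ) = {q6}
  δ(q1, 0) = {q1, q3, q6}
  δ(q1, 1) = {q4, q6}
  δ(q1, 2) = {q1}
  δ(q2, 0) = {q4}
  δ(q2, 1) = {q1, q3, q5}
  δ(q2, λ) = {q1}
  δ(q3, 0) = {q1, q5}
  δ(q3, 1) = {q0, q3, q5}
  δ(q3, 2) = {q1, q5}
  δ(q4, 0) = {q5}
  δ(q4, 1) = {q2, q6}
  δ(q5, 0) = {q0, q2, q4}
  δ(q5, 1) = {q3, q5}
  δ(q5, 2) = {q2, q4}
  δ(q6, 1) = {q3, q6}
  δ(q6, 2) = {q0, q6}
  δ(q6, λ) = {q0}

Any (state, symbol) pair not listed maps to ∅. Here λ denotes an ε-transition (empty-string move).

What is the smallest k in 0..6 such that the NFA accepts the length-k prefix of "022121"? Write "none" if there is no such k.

1

Start: ε-closure({q0}) = {q0, q6}.
Read '0': {q0, q6} → {q0, q4, q5, q6}.
None of the earlier sets intersect F, but {q0, q4, q5, q6} does.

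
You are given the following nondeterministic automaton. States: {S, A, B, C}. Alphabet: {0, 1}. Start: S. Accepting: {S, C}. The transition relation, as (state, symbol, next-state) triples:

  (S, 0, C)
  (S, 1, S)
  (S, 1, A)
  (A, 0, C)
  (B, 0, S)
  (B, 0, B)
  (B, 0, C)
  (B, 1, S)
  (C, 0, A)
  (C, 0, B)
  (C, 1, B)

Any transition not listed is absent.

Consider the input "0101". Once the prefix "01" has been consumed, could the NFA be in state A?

No

Start in {S}.
Read '0': S→{C}; now {C}.
Read '1': C→{B}; now {B}.
State A is not in {B}.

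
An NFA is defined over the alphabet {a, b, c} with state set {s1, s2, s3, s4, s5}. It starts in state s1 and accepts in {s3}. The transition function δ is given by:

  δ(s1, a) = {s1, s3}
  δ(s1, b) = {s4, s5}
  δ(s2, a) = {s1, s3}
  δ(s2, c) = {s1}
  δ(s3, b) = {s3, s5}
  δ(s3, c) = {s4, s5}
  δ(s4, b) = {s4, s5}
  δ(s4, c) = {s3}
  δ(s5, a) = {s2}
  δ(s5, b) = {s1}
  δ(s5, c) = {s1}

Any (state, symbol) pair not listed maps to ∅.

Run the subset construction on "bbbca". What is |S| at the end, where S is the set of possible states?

2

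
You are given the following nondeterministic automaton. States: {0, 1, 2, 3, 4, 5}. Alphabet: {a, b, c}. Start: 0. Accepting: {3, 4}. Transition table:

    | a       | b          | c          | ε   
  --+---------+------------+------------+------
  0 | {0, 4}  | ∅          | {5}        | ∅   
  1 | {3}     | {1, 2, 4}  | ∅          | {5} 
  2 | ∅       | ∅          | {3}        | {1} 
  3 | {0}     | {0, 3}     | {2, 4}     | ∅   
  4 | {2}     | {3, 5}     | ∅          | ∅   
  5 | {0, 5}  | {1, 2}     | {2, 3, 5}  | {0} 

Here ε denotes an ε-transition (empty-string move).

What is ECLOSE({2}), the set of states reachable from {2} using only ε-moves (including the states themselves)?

{0, 1, 2, 5}

Begin with {2}.
ε-move 2 → 1; add 1.
ε-move 1 → 5; add 5.
ε-move 5 → 0; add 0.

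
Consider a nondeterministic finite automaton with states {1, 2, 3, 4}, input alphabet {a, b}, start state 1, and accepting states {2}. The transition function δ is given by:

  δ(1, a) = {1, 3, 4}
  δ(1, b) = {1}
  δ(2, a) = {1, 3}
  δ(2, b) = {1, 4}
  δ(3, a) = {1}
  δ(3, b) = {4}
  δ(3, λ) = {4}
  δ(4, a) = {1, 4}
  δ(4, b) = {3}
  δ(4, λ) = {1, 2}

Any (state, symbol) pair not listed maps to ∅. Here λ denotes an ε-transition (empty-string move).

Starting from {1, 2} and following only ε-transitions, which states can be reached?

Begin with {1, 2}.
No ε-moves leave this set, so the closure equals the set itself.

{1, 2}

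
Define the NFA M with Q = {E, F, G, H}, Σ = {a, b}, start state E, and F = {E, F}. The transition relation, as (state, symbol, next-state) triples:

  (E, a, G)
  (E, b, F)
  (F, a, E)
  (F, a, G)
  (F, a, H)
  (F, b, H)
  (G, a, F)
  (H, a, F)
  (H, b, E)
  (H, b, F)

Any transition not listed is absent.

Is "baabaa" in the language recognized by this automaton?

Start in {E}.
Read 'b': E→{F}; now {F}.
Read 'a': F→{E, G, H}; now {E, G, H}.
Read 'a': E→{G}, G→{F}, H→{F}; now {F, G}.
Read 'b': F→{H}, G→∅; now {H}.
Read 'a': H→{F}; now {F}.
Read 'a': F→{E, G, H}; now {E, G, H}.
The final set {E, G, H} contains the accepting state E.

Yes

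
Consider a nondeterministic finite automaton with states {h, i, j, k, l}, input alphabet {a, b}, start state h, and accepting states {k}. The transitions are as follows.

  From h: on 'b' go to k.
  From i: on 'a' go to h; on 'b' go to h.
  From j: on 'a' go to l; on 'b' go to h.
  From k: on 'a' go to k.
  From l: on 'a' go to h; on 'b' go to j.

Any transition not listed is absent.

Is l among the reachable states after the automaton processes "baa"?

No

Start in {h}.
Read 'b': h→{k}; now {k}.
Read 'a': k→{k}; now {k}.
Read 'a': k→{k}; now {k}.
State l is not in {k}.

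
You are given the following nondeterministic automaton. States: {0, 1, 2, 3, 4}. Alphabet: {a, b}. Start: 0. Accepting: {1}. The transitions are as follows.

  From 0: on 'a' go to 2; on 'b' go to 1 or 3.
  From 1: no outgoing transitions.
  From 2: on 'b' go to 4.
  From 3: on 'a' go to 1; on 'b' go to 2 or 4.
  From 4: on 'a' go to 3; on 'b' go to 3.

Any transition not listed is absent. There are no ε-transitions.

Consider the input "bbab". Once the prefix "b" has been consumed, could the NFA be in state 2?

No

Start in {0}.
Read 'b': 0→{1, 3}; now {1, 3}.
State 2 is not in {1, 3}.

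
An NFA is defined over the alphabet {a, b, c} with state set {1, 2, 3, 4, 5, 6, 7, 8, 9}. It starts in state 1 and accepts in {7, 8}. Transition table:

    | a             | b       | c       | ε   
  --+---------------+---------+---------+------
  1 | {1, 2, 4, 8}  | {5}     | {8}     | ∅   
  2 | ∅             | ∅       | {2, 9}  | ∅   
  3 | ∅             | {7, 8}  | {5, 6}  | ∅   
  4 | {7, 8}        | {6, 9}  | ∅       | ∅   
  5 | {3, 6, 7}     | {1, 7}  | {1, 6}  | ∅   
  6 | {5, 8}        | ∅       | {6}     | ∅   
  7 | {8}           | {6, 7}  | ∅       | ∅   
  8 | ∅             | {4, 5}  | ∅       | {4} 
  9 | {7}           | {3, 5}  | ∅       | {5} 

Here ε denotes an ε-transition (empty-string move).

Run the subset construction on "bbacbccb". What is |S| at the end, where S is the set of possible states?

Start in {1}.
Read 'b': 1→{5}; now {5}.
Read 'b': 5→{1, 7}; now {1, 7}.
Read 'a': 1→{1, 2, 4, 8}, 7→{8}; now {1, 2, 4, 8}.
Read 'c': 1→{8}, 2→{2, 9}, 4→∅, 8→∅; union {2, 8, 9}; ε-closure = {2, 4, 5, 8, 9}.
Read 'b': 2→∅, 4→{6, 9}, 5→{1, 7}, 8→{4, 5}, 9→{3, 5}; now {1, 3, 4, 5, 6, 7, 9}.
Read 'c': 1→{8}, 3→{5, 6}, 4→∅, 5→{1, 6}, 6→{6}, 7→∅, 9→∅; union {1, 5, 6, 8}; ε-closure = {1, 4, 5, 6, 8}.
Read 'c': 1→{8}, 4→∅, 5→{1, 6}, 6→{6}, 8→∅; union {1, 6, 8}; ε-closure = {1, 4, 6, 8}.
Read 'b': 1→{5}, 4→{6, 9}, 6→∅, 8→{4, 5}; now {4, 5, 6, 9}.
That set has 4 states.

4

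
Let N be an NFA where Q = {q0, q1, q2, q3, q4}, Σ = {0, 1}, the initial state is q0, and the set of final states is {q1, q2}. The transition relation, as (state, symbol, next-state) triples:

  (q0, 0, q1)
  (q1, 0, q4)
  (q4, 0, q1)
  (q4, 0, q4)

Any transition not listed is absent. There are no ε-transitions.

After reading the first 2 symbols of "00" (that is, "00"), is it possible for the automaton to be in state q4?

Start in {q0}.
Read '0': q0→{q1}; now {q1}.
Read '0': q1→{q4}; now {q4}.
State q4 is in {q4}.

Yes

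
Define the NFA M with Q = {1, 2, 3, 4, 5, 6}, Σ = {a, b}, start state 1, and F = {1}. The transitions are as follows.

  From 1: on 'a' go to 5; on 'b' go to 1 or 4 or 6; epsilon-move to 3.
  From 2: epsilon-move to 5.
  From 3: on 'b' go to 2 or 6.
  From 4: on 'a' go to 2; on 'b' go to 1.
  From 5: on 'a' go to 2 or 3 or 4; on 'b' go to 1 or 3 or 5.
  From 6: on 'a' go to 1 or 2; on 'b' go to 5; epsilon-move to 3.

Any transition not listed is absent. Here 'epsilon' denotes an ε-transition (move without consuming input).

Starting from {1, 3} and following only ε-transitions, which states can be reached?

{1, 3}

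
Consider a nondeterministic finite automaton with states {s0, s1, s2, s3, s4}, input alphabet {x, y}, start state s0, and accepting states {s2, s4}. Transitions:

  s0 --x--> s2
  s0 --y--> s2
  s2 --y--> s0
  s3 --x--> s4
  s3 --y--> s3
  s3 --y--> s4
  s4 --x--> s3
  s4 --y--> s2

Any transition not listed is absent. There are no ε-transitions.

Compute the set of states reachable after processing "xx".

∅

Start in {s0}.
Read 'x': s0→{s2}; now {s2}.
Read 'x': s2→∅; now ∅.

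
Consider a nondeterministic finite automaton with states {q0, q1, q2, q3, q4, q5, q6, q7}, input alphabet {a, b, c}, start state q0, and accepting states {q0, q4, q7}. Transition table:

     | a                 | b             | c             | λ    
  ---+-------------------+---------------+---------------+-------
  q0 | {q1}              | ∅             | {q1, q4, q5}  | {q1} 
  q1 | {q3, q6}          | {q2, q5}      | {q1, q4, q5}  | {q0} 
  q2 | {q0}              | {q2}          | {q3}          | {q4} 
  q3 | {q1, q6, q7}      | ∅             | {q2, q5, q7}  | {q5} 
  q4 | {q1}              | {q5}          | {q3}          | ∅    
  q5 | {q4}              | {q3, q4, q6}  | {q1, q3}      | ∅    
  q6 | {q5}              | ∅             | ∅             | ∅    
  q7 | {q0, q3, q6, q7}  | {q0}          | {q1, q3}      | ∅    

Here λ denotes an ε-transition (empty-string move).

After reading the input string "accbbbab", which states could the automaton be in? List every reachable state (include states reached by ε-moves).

{q0, q1, q2, q3, q4, q5, q6}

Start: ε-closure({q0}) = {q0, q1}.
Read 'a': q0→{q1}, q1→{q3, q6}; union {q1, q3, q6}; ε-closure = {q0, q1, q3, q5, q6}.
Read 'c': q0→{q1, q4, q5}, q1→{q1, q4, q5}, q3→{q2, q5, q7}, q5→{q1, q3}, q6→∅; union {q1, q2, q3, q4, q5, q7}; ε-closure = {q0, q1, q2, q3, q4, q5, q7}.
Read 'c': q0→{q1, q4, q5}, q1→{q1, q4, q5}, q2→{q3}, q3→{q2, q5, q7}, q4→{q3}, q5→{q1, q3}, q7→{q1, q3}; union {q1, q2, q3, q4, q5, q7}; ε-closure = {q0, q1, q2, q3, q4, q5, q7}.
Read 'b': q0→∅, q1→{q2, q5}, q2→{q2}, q3→∅, q4→{q5}, q5→{q3, q4, q6}, q7→{q0}; union {q0, q2, q3, q4, q5, q6}; ε-closure = {q0, q1, q2, q3, q4, q5, q6}.
Read 'b': q0→∅, q1→{q2, q5}, q2→{q2}, q3→∅, q4→{q5}, q5→{q3, q4, q6}, q6→∅; now {q2, q3, q4, q5, q6}.
Read 'b': q2→{q2}, q3→∅, q4→{q5}, q5→{q3, q4, q6}, q6→∅; now {q2, q3, q4, q5, q6}.
Read 'a': q2→{q0}, q3→{q1, q6, q7}, q4→{q1}, q5→{q4}, q6→{q5}; now {q0, q1, q4, q5, q6, q7}.
Read 'b': q0→∅, q1→{q2, q5}, q4→{q5}, q5→{q3, q4, q6}, q6→∅, q7→{q0}; union {q0, q2, q3, q4, q5, q6}; ε-closure = {q0, q1, q2, q3, q4, q5, q6}.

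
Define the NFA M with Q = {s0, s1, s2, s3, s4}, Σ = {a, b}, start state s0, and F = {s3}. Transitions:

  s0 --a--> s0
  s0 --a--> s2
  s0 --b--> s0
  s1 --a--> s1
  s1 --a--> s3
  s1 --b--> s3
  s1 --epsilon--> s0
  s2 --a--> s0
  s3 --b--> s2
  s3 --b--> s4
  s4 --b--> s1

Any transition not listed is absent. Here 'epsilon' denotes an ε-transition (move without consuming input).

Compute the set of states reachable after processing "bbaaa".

Start in {s0}.
Read 'b': s0→{s0}; now {s0}.
Read 'b': s0→{s0}; now {s0}.
Read 'a': s0→{s0, s2}; now {s0, s2}.
Read 'a': s0→{s0, s2}, s2→{s0}; now {s0, s2}.
Read 'a': s0→{s0, s2}, s2→{s0}; now {s0, s2}.

{s0, s2}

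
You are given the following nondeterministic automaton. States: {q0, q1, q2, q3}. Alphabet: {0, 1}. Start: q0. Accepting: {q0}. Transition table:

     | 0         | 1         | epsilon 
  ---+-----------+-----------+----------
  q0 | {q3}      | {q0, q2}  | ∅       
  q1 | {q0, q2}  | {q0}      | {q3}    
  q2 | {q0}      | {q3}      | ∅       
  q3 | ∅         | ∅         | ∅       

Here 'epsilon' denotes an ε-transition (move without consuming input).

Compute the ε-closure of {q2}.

Begin with {q2}.
No ε-moves leave this set, so the closure equals the set itself.

{q2}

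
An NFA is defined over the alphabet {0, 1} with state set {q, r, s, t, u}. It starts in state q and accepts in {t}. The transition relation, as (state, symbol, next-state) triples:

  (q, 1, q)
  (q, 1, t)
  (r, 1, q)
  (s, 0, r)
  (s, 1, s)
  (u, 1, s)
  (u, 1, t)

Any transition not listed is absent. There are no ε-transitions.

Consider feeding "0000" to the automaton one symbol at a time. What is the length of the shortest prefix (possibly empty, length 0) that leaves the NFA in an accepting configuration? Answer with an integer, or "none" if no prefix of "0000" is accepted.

Start in {q}.
Read '0': {q} → ∅.
The set is empty and remains empty for the remaining 3 symbols.
No reachable set along the way intersects F.

none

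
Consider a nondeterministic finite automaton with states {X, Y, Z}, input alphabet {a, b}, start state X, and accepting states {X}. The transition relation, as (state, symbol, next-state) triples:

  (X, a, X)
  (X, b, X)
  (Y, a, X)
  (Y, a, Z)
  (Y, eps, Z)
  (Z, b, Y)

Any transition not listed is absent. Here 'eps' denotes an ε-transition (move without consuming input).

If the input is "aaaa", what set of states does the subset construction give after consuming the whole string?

{X}

Start in {X}.
Read 'a': X→{X}; now {X}.
Read 'a': X→{X}; now {X}.
Read 'a': X→{X}; now {X}.
Read 'a': X→{X}; now {X}.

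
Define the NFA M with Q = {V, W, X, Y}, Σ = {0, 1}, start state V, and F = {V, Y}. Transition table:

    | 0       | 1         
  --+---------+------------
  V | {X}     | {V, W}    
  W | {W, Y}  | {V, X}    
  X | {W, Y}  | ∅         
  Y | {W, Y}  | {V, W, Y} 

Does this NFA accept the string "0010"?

Start in {V}.
Read '0': V→{X}; now {X}.
Read '0': X→{W, Y}; now {W, Y}.
Read '1': W→{V, X}, Y→{V, W, Y}; now {V, W, X, Y}.
Read '0': V→{X}, W→{W, Y}, X→{W, Y}, Y→{W, Y}; now {W, X, Y}.
The final set {W, X, Y} contains the accepting state Y.

Yes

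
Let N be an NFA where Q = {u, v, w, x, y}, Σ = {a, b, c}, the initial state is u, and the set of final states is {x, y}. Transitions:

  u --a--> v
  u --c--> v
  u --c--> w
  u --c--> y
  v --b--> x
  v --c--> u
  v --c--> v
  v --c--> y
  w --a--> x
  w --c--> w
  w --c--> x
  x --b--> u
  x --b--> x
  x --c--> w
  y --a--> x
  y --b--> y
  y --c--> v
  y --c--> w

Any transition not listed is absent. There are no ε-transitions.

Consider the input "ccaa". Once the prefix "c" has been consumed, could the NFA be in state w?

Start in {u}.
Read 'c': u→{v, w, y}; now {v, w, y}.
State w is in {v, w, y}.

Yes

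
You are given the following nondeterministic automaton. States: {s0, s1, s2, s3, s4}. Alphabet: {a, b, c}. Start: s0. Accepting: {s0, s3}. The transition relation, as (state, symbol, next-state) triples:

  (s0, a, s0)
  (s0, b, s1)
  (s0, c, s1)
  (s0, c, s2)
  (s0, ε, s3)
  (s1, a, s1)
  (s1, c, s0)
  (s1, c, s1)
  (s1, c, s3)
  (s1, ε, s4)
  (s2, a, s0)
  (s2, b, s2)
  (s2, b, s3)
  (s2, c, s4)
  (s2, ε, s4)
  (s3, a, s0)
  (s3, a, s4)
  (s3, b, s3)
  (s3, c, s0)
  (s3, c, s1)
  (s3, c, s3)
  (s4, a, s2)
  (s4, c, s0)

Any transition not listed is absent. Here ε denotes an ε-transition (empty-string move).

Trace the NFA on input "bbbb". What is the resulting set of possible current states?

{s3}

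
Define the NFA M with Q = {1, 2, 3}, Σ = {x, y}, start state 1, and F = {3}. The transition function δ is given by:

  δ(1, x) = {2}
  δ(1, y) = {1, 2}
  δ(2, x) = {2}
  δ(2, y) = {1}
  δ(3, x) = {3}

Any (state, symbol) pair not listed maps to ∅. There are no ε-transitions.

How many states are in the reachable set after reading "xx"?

1

Start in {1}.
Read 'x': {1} → {2}.
Read 'x': {2} → {2}.
That set has 1 state.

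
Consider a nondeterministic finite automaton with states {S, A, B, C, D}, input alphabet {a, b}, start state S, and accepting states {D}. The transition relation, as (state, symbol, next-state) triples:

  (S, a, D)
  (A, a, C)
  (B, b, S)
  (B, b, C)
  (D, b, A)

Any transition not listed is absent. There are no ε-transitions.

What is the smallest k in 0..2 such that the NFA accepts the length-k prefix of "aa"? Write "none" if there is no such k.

1

Start in {S}.
Read 'a': S→{D}; now {D}.
None of the earlier sets intersect F, but {D} does.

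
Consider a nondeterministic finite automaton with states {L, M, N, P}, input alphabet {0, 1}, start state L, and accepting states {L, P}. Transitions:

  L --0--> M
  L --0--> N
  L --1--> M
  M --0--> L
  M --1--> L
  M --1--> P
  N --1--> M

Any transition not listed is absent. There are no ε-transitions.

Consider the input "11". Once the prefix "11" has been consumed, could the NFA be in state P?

Yes

Start in {L}.
Read '1': L→{M}; now {M}.
Read '1': M→{L, P}; now {L, P}.
State P is in {L, P}.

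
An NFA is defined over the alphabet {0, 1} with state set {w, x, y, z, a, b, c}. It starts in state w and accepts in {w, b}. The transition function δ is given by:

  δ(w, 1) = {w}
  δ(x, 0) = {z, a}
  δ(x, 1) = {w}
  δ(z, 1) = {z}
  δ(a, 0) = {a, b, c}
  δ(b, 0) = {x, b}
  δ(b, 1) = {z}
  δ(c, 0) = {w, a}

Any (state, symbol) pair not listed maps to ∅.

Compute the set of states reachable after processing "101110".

Start in {w}.
Read '1': w→{w}; now {w}.
Read '0': w→∅; now ∅.
The set is empty and remains empty for the remaining 4 symbols.

∅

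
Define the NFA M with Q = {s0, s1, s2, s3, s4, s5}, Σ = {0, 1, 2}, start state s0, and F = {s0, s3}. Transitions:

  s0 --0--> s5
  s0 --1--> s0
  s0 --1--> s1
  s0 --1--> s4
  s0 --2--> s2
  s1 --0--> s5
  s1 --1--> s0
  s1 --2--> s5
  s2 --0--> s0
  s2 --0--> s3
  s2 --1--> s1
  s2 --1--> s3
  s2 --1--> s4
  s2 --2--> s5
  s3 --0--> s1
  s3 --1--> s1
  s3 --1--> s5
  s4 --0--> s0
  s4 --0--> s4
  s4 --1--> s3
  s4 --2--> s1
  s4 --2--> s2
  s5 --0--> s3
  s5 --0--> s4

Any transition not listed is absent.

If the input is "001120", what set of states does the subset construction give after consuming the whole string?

{s0, s3, s4}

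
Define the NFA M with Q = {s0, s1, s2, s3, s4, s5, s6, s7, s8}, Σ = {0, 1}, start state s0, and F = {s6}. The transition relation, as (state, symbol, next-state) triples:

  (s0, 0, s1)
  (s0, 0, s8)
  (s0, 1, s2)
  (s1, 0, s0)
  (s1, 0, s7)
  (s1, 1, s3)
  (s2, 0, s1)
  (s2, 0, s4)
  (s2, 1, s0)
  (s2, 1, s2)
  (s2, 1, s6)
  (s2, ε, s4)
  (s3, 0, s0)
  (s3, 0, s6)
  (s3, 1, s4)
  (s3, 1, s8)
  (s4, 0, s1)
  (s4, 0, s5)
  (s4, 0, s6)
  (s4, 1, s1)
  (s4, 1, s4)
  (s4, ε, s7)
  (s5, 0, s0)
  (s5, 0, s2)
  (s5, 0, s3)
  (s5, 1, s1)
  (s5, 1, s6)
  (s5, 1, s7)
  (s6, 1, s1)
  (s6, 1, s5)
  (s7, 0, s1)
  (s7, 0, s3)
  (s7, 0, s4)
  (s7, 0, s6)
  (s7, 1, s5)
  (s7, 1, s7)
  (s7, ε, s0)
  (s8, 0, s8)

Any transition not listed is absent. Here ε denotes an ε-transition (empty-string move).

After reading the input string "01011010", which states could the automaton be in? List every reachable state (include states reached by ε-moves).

Start in {s0}.
Read '0': {s0} → {s1, s8}.
Read '1': {s1, s8} → {s3}.
Read '0': {s3} → {s0, s6}.
Read '1': {s0, s6} → {s0, s1, s2, s4, s5, s7}.
Read '1': {s0, s1, s2, s4, s5, s7} → {s0, s1, s2, s3, s4, s5, s6, s7}.
Read '0': {s0, s1, s2, s3, s4, s5, s6, s7} → {s0, s1, s2, s3, s4, s5, s6, s7, s8}.
Read '1': {s0, s1, s2, s3, s4, s5, s6, s7, s8} → {s0, s1, s2, s3, s4, s5, s6, s7, s8}.
Read '0': {s0, s1, s2, s3, s4, s5, s6, s7, s8} → {s0, s1, s2, s3, s4, s5, s6, s7, s8}.

{s0, s1, s2, s3, s4, s5, s6, s7, s8}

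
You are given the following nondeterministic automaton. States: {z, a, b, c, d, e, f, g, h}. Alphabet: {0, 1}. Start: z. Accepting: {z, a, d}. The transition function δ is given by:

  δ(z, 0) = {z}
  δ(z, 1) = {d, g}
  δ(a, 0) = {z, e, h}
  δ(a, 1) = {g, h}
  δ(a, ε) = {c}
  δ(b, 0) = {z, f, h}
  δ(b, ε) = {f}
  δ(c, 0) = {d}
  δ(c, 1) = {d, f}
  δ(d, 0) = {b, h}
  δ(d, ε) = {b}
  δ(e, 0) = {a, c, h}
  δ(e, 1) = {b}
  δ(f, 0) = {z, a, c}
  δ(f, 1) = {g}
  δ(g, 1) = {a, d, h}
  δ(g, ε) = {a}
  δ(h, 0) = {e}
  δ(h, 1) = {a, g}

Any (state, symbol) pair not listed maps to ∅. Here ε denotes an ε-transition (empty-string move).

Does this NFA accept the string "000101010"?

Start in {z}.
Read '0': {z} → {z}.
Read '0': {z} → {z}.
Read '0': {z} → {z}.
Read '1': {z} → {a, b, c, d, f, g}.
Read '0': {a, b, c, d, f, g} → {z, a, b, c, d, e, f, h}.
Read '1': {z, a, b, c, d, e, f, h} → {a, b, c, d, f, g, h}.
Read '0': {a, b, c, d, f, g, h} → {z, a, b, c, d, e, f, h}.
Read '1': {z, a, b, c, d, e, f, h} → {a, b, c, d, f, g, h}.
Read '0': {a, b, c, d, f, g, h} → {z, a, b, c, d, e, f, h}.
The final set {z, a, b, c, d, e, f, h} contains the accepting states z, a, d.

Yes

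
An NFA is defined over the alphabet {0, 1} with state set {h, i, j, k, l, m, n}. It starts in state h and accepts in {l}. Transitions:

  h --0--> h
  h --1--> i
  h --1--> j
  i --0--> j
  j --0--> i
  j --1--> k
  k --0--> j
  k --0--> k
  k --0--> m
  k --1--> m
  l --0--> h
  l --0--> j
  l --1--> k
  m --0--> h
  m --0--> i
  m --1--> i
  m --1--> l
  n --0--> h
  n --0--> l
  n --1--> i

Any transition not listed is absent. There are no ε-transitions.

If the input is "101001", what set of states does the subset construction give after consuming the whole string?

Start in {h}.
Read '1': {h} → {i, j}.
Read '0': {i, j} → {i, j}.
Read '1': {i, j} → {k}.
Read '0': {k} → {j, k, m}.
Read '0': {j, k, m} → {h, i, j, k, m}.
Read '1': {h, i, j, k, m} → {i, j, k, l, m}.

{i, j, k, l, m}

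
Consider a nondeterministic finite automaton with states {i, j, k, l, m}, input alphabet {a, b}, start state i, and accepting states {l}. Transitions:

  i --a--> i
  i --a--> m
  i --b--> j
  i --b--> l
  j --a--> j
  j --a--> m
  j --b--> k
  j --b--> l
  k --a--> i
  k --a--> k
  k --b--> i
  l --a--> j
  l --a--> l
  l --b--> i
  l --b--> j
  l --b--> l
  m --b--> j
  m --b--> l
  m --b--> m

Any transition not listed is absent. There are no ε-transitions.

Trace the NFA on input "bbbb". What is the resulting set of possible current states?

{i, j, k, l}

Start in {i}.
Read 'b': {i} → {j, l}.
Read 'b': {j, l} → {i, j, k, l}.
Read 'b': {i, j, k, l} → {i, j, k, l}.
Read 'b': {i, j, k, l} → {i, j, k, l}.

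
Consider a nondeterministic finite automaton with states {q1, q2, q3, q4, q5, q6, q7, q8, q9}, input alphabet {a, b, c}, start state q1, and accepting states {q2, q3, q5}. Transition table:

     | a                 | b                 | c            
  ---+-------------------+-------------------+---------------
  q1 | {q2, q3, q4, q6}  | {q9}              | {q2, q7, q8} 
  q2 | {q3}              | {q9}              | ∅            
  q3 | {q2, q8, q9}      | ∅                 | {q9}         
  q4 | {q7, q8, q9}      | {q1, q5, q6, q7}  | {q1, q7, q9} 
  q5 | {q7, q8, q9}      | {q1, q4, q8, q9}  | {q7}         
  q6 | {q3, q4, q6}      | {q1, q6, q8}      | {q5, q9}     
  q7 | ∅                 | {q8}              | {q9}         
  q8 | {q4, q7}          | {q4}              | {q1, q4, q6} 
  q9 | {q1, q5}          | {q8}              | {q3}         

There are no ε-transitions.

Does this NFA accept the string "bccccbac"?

Start in {q1}.
Read 'b': q1→{q9}; now {q9}.
Read 'c': q9→{q3}; now {q3}.
Read 'c': q3→{q9}; now {q9}.
Read 'c': q9→{q3}; now {q3}.
Read 'c': q3→{q9}; now {q9}.
Read 'b': q9→{q8}; now {q8}.
Read 'a': q8→{q4, q7}; now {q4, q7}.
Read 'c': q4→{q1, q7, q9}, q7→{q9}; now {q1, q7, q9}.
The final set {q1, q7, q9} contains no accepting state.

No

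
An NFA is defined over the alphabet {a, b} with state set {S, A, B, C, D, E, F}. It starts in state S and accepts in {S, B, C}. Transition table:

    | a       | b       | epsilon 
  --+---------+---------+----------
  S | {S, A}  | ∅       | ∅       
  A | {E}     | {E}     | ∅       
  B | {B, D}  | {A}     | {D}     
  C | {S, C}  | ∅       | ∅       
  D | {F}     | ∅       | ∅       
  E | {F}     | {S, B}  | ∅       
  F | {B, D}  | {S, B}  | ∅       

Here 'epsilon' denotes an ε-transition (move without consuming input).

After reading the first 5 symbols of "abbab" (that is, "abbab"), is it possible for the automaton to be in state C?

No

Start in {S}.
Read 'a': S→{S, A}; now {S, A}.
Read 'b': S→∅, A→{E}; now {E}.
Read 'b': E→{S, B}; union {S, B}; ε-closure = {S, B, D}.
Read 'a': S→{S, A}, B→{B, D}, D→{F}; now {S, A, B, D, F}.
Read 'b': S→∅, A→{E}, B→{A}, D→∅, F→{S, B}; union {S, A, B, E}; ε-closure = {S, A, B, D, E}.
State C is not in {S, A, B, D, E}.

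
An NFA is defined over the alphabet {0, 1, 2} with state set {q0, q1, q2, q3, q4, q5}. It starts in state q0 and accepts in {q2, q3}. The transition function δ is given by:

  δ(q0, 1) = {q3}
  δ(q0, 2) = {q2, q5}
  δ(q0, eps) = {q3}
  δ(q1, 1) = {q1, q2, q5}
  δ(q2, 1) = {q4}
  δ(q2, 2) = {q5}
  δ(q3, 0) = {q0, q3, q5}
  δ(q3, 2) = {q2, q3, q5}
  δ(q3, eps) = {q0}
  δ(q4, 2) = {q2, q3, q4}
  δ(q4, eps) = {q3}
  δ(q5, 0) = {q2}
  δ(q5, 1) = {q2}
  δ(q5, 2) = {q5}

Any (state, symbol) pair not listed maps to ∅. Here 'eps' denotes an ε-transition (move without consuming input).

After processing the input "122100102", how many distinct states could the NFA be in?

4

Start: ε-closure({q0}) = {q0, q3}.
Read '1': q0→{q3}, q3→∅; union {q3}; ε-closure = {q0, q3}.
Read '2': q0→{q2, q5}, q3→{q2, q3, q5}; union {q2, q3, q5}; ε-closure = {q0, q2, q3, q5}.
Read '2': q0→{q2, q5}, q2→{q5}, q3→{q2, q3, q5}, q5→{q5}; union {q2, q3, q5}; ε-closure = {q0, q2, q3, q5}.
Read '1': q0→{q3}, q2→{q4}, q3→∅, q5→{q2}; union {q2, q3, q4}; ε-closure = {q0, q2, q3, q4}.
Read '0': q0→∅, q2→∅, q3→{q0, q3, q5}, q4→∅; now {q0, q3, q5}.
Read '0': q0→∅, q3→{q0, q3, q5}, q5→{q2}; now {q0, q2, q3, q5}.
Read '1': q0→{q3}, q2→{q4}, q3→∅, q5→{q2}; union {q2, q3, q4}; ε-closure = {q0, q2, q3, q4}.
Read '0': q0→∅, q2→∅, q3→{q0, q3, q5}, q4→∅; now {q0, q3, q5}.
Read '2': q0→{q2, q5}, q3→{q2, q3, q5}, q5→{q5}; union {q2, q3, q5}; ε-closure = {q0, q2, q3, q5}.
That set has 4 states.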